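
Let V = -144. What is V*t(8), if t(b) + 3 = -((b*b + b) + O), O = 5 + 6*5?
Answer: 15840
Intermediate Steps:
O = 35 (O = 5 + 30 = 35)
t(b) = -38 - b - b**2 (t(b) = -3 - ((b*b + b) + 35) = -3 - ((b**2 + b) + 35) = -3 - ((b + b**2) + 35) = -3 - (35 + b + b**2) = -3 + (-35 - b - b**2) = -38 - b - b**2)
V*t(8) = -144*(-38 - 1*8 - 1*8**2) = -144*(-38 - 8 - 1*64) = -144*(-38 - 8 - 64) = -144*(-110) = 15840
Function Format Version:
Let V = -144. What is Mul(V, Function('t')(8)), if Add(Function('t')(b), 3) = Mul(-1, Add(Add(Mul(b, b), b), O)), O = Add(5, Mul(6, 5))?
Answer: 15840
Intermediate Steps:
O = 35 (O = Add(5, 30) = 35)
Function('t')(b) = Add(-38, Mul(-1, b), Mul(-1, Pow(b, 2))) (Function('t')(b) = Add(-3, Mul(-1, Add(Add(Mul(b, b), b), 35))) = Add(-3, Mul(-1, Add(Add(Pow(b, 2), b), 35))) = Add(-3, Mul(-1, Add(Add(b, Pow(b, 2)), 35))) = Add(-3, Mul(-1, Add(35, b, Pow(b, 2)))) = Add(-3, Add(-35, Mul(-1, b), Mul(-1, Pow(b, 2)))) = Add(-38, Mul(-1, b), Mul(-1, Pow(b, 2))))
Mul(V, Function('t')(8)) = Mul(-144, Add(-38, Mul(-1, 8), Mul(-1, Pow(8, 2)))) = Mul(-144, Add(-38, -8, Mul(-1, 64))) = Mul(-144, Add(-38, -8, -64)) = Mul(-144, -110) = 15840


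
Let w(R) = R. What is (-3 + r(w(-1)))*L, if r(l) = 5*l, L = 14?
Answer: -112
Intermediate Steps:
(-3 + r(w(-1)))*L = (-3 + 5*(-1))*14 = (-3 - 5)*14 = -8*14 = -112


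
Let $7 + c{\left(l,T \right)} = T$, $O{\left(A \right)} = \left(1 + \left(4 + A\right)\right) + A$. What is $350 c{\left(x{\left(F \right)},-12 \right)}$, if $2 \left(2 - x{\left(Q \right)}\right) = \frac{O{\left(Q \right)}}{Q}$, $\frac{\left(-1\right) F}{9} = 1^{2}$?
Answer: $-6650$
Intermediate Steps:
$O{\left(A \right)} = 5 + 2 A$ ($O{\left(A \right)} = \left(5 + A\right) + A = 5 + 2 A$)
$F = -9$ ($F = - 9 \cdot 1^{2} = \left(-9\right) 1 = -9$)
$x{\left(Q \right)} = 2 - \frac{5 + 2 Q}{2 Q}$ ($x{\left(Q \right)} = 2 - \frac{\left(5 + 2 Q\right) \frac{1}{Q}}{2} = 2 - \frac{\frac{1}{Q} \left(5 + 2 Q\right)}{2} = 2 - \frac{5 + 2 Q}{2 Q}$)
$c{\left(l,T \right)} = -7 + T$
$350 c{\left(x{\left(F \right)},-12 \right)} = 350 \left(-7 - 12\right) = 350 \left(-19\right) = -6650$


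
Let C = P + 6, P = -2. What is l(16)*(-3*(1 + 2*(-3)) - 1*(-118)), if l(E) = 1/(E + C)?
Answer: 133/20 ≈ 6.6500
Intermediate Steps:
C = 4 (C = -2 + 6 = 4)
l(E) = 1/(4 + E) (l(E) = 1/(E + 4) = 1/(4 + E))
l(16)*(-3*(1 + 2*(-3)) - 1*(-118)) = (-3*(1 + 2*(-3)) - 1*(-118))/(4 + 16) = (-3*(1 - 6) + 118)/20 = (-3*(-5) + 118)/20 = (15 + 118)/20 = (1/20)*133 = 133/20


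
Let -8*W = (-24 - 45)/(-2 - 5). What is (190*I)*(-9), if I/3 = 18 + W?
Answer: -2408535/28 ≈ -86019.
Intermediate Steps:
W = -69/56 (W = -(-24 - 45)/(8*(-2 - 5)) = -(-69)/(8*(-7)) = -(-69)*(-1)/(8*7) = -1/8*69/7 = -69/56 ≈ -1.2321)
I = 2817/56 (I = 3*(18 - 69/56) = 3*(939/56) = 2817/56 ≈ 50.304)
(190*I)*(-9) = (190*(2817/56))*(-9) = (267615/28)*(-9) = -2408535/28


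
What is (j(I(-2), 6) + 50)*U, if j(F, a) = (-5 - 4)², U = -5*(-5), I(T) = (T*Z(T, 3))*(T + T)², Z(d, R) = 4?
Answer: 3275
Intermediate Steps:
I(T) = 16*T³ (I(T) = (T*4)*(T + T)² = (4*T)*(2*T)² = (4*T)*(4*T²) = 16*T³)
U = 25
j(F, a) = 81 (j(F, a) = (-9)² = 81)
(j(I(-2), 6) + 50)*U = (81 + 50)*25 = 131*25 = 3275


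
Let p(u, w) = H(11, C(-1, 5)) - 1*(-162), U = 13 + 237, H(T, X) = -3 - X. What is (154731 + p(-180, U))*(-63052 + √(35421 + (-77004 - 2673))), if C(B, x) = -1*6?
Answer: -9766502592 + 619584*I*√2766 ≈ -9.7665e+9 + 3.2586e+7*I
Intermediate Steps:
C(B, x) = -6
U = 250
p(u, w) = 165 (p(u, w) = (-3 - 1*(-6)) - 1*(-162) = (-3 + 6) + 162 = 3 + 162 = 165)
(154731 + p(-180, U))*(-63052 + √(35421 + (-77004 - 2673))) = (154731 + 165)*(-63052 + √(35421 + (-77004 - 2673))) = 154896*(-63052 + √(35421 - 79677)) = 154896*(-63052 + √(-44256)) = 154896*(-63052 + 4*I*√2766) = -9766502592 + 619584*I*√2766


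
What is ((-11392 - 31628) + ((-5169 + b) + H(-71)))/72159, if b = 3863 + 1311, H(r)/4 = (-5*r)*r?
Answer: -47945/24053 ≈ -1.9933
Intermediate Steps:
H(r) = -20*r² (H(r) = 4*((-5*r)*r) = 4*(-5*r²) = -20*r²)
b = 5174
((-11392 - 31628) + ((-5169 + b) + H(-71)))/72159 = ((-11392 - 31628) + ((-5169 + 5174) - 20*(-71)²))/72159 = (-43020 + (5 - 20*5041))*(1/72159) = (-43020 + (5 - 100820))*(1/72159) = (-43020 - 100815)*(1/72159) = -143835*1/72159 = -47945/24053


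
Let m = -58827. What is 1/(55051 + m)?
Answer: -1/3776 ≈ -0.00026483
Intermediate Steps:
1/(55051 + m) = 1/(55051 - 58827) = 1/(-3776) = -1/3776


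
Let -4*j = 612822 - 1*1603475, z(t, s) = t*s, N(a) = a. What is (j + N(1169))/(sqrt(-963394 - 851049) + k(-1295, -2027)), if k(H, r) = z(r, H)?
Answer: 70613615905/744912763856 - 995329*I*sqrt(1814443)/27561772262672 ≈ 0.094795 - 4.8644e-5*I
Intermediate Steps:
z(t, s) = s*t
j = 990653/4 (j = -(612822 - 1*1603475)/4 = -(612822 - 1603475)/4 = -1/4*(-990653) = 990653/4 ≈ 2.4766e+5)
k(H, r) = H*r
(j + N(1169))/(sqrt(-963394 - 851049) + k(-1295, -2027)) = (990653/4 + 1169)/(sqrt(-963394 - 851049) - 1295*(-2027)) = 995329/(4*(sqrt(-1814443) + 2624965)) = 995329/(4*(I*sqrt(1814443) + 2624965)) = 995329/(4*(2624965 + I*sqrt(1814443)))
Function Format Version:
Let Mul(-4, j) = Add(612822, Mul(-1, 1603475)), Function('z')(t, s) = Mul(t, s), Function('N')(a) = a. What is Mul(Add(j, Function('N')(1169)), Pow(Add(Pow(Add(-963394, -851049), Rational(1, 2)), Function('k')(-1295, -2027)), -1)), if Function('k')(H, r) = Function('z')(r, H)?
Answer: Add(Rational(70613615905, 744912763856), Mul(Rational(-995329, 27561772262672), I, Pow(1814443, Rational(1, 2)))) ≈ Add(0.094795, Mul(-4.8644e-5, I))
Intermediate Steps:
Function('z')(t, s) = Mul(s, t)
j = Rational(990653, 4) (j = Mul(Rational(-1, 4), Add(612822, Mul(-1, 1603475))) = Mul(Rational(-1, 4), Add(612822, -1603475)) = Mul(Rational(-1, 4), -990653) = Rational(990653, 4) ≈ 2.4766e+5)
Function('k')(H, r) = Mul(H, r)
Mul(Add(j, Function('N')(1169)), Pow(Add(Pow(Add(-963394, -851049), Rational(1, 2)), Function('k')(-1295, -2027)), -1)) = Mul(Add(Rational(990653, 4), 1169), Pow(Add(Pow(Add(-963394, -851049), Rational(1, 2)), Mul(-1295, -2027)), -1)) = Mul(Rational(995329, 4), Pow(Add(Pow(-1814443, Rational(1, 2)), 2624965), -1)) = Mul(Rational(995329, 4), Pow(Add(Mul(I, Pow(1814443, Rational(1, 2))), 2624965), -1)) = Mul(Rational(995329, 4), Pow(Add(2624965, Mul(I, Pow(1814443, Rational(1, 2)))), -1))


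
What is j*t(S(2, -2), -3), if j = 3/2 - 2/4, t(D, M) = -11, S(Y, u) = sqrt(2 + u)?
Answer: -11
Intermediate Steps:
j = 1 (j = 3*(1/2) - 2*1/4 = 3/2 - 1/2 = 1)
j*t(S(2, -2), -3) = 1*(-11) = -11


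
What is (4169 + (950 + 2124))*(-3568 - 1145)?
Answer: -34136259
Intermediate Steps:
(4169 + (950 + 2124))*(-3568 - 1145) = (4169 + 3074)*(-4713) = 7243*(-4713) = -34136259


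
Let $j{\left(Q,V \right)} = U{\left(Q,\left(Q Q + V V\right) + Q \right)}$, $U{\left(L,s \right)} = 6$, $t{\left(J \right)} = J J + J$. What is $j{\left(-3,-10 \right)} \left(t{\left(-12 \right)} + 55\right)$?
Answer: $1122$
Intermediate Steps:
$t{\left(J \right)} = J + J^{2}$ ($t{\left(J \right)} = J^{2} + J = J + J^{2}$)
$j{\left(Q,V \right)} = 6$
$j{\left(-3,-10 \right)} \left(t{\left(-12 \right)} + 55\right) = 6 \left(- 12 \left(1 - 12\right) + 55\right) = 6 \left(\left(-12\right) \left(-11\right) + 55\right) = 6 \left(132 + 55\right) = 6 \cdot 187 = 1122$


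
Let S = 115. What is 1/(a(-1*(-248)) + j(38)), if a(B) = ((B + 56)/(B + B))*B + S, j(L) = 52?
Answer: 1/319 ≈ 0.0031348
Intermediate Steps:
a(B) = 143 + B/2 (a(B) = ((B + 56)/(B + B))*B + 115 = ((56 + B)/((2*B)))*B + 115 = ((56 + B)*(1/(2*B)))*B + 115 = ((56 + B)/(2*B))*B + 115 = (28 + B/2) + 115 = 143 + B/2)
1/(a(-1*(-248)) + j(38)) = 1/((143 + (-1*(-248))/2) + 52) = 1/((143 + (½)*248) + 52) = 1/((143 + 124) + 52) = 1/(267 + 52) = 1/319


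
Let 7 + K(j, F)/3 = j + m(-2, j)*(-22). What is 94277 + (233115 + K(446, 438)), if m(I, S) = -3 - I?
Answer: 328775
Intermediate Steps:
K(j, F) = 45 + 3*j (K(j, F) = -21 + 3*(j + (-3 - 1*(-2))*(-22)) = -21 + 3*(j + (-3 + 2)*(-22)) = -21 + 3*(j - 1*(-22)) = -21 + 3*(j + 22) = -21 + 3*(22 + j) = -21 + (66 + 3*j) = 45 + 3*j)
94277 + (233115 + K(446, 438)) = 94277 + (233115 + (45 + 3*446)) = 94277 + (233115 + (45 + 1338)) = 94277 + (233115 + 1383) = 94277 + 234498 = 328775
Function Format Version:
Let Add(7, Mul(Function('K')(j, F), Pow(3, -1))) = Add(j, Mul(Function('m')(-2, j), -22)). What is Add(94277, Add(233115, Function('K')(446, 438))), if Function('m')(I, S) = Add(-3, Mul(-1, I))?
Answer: 328775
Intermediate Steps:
Function('K')(j, F) = Add(45, Mul(3, j)) (Function('K')(j, F) = Add(-21, Mul(3, Add(j, Mul(Add(-3, Mul(-1, -2)), -22)))) = Add(-21, Mul(3, Add(j, Mul(Add(-3, 2), -22)))) = Add(-21, Mul(3, Add(j, Mul(-1, -22)))) = Add(-21, Mul(3, Add(j, 22))) = Add(-21, Mul(3, Add(22, j))) = Add(-21, Add(66, Mul(3, j))) = Add(45, Mul(3, j)))
Add(94277, Add(233115, Function('K')(446, 438))) = Add(94277, Add(233115, Add(45, Mul(3, 446)))) = Add(94277, Add(233115, Add(45, 1338))) = Add(94277, Add(233115, 1383)) = Add(94277, 234498) = 328775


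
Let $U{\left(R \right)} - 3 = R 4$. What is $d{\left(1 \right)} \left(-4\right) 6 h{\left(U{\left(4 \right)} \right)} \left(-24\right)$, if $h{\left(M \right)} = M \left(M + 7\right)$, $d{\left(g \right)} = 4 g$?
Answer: $1138176$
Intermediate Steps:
$U{\left(R \right)} = 3 + 4 R$ ($U{\left(R \right)} = 3 + R 4 = 3 + 4 R$)
$h{\left(M \right)} = M \left(7 + M\right)$
$d{\left(1 \right)} \left(-4\right) 6 h{\left(U{\left(4 \right)} \right)} \left(-24\right) = 4 \cdot 1 \left(-4\right) 6 \left(3 + 4 \cdot 4\right) \left(7 + \left(3 + 4 \cdot 4\right)\right) \left(-24\right) = 4 \left(-4\right) 6 \left(3 + 16\right) \left(7 + \left(3 + 16\right)\right) \left(-24\right) = \left(-16\right) 6 \cdot 19 \left(7 + 19\right) \left(-24\right) = - 96 \cdot 19 \cdot 26 \left(-24\right) = \left(-96\right) 494 \left(-24\right) = \left(-47424\right) \left(-24\right) = 1138176$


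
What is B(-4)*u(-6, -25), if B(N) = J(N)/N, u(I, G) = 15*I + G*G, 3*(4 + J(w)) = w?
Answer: 2140/3 ≈ 713.33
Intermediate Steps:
J(w) = -4 + w/3
u(I, G) = G² + 15*I (u(I, G) = 15*I + G² = G² + 15*I)
B(N) = (-4 + N/3)/N
B(-4)*u(-6, -25) = ((⅓)*(-12 - 4)/(-4))*((-25)² + 15*(-6)) = ((⅓)*(-¼)*(-16))*(625 - 90) = (4/3)*535 = 2140/3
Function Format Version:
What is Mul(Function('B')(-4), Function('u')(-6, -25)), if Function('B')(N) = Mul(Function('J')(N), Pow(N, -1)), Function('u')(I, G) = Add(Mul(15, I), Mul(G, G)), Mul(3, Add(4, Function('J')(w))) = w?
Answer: Rational(2140, 3) ≈ 713.33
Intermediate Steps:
Function('J')(w) = Add(-4, Mul(Rational(1, 3), w))
Function('u')(I, G) = Add(Pow(G, 2), Mul(15, I)) (Function('u')(I, G) = Add(Mul(15, I), Pow(G, 2)) = Add(Pow(G, 2), Mul(15, I)))
Function('B')(N) = Mul(Pow(N, -1), Add(-4, Mul(Rational(1, 3), N))) (Function('B')(N) = Mul(Add(-4, Mul(Rational(1, 3), N)), Pow(N, -1)) = Mul(Pow(N, -1), Add(-4, Mul(Rational(1, 3), N))))
Mul(Function('B')(-4), Function('u')(-6, -25)) = Mul(Mul(Rational(1, 3), Pow(-4, -1), Add(-12, -4)), Add(Pow(-25, 2), Mul(15, -6))) = Mul(Mul(Rational(1, 3), Rational(-1, 4), -16), Add(625, -90)) = Mul(Rational(4, 3), 535) = Rational(2140, 3)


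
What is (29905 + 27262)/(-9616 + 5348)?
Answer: -5197/388 ≈ -13.394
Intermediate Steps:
(29905 + 27262)/(-9616 + 5348) = 57167/(-4268) = 57167*(-1/4268) = -5197/388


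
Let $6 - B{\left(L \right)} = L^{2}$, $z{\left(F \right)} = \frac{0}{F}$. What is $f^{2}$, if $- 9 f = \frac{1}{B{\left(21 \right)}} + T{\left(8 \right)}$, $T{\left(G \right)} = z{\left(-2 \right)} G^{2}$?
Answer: $\frac{1}{15327225} \approx 6.5243 \cdot 10^{-8}$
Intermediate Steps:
$z{\left(F \right)} = 0$
$B{\left(L \right)} = 6 - L^{2}$
$T{\left(G \right)} = 0$ ($T{\left(G \right)} = 0 G^{2} = 0$)
$f = \frac{1}{3915}$ ($f = - \frac{\frac{1}{6 - 21^{2}} + 0}{9} = - \frac{\frac{1}{6 - 441} + 0}{9} = - \frac{\frac{1}{-435} + 0}{9} = - \frac{- \frac{1}{435} + 0}{9} = \left(- \frac{1}{9}\right) \left(- \frac{1}{435}\right) = \frac{1}{3915} \approx 0.00025543$)
$f^{2} = \left(\frac{1}{3915}\right)^{2} = \frac{1}{15327225}$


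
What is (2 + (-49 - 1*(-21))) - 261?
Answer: -287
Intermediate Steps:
(2 + (-49 - 1*(-21))) - 261 = (2 + (-49 + 21)) - 261 = (2 - 28) - 261 = -26 - 261 = -287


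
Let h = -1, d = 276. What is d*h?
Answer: -276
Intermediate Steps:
d*h = 276*(-1) = -276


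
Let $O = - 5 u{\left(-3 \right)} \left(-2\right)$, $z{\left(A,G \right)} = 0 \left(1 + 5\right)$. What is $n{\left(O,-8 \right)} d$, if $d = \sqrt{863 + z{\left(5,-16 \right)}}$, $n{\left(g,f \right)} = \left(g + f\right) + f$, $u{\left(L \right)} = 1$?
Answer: $- 6 \sqrt{863} \approx -176.26$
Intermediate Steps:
$z{\left(A,G \right)} = 0$ ($z{\left(A,G \right)} = 0 \cdot 6 = 0$)
$O = 10$ ($O = \left(-5\right) 1 \left(-2\right) = \left(-5\right) \left(-2\right) = 10$)
$n{\left(g,f \right)} = g + 2 f$ ($n{\left(g,f \right)} = \left(f + g\right) + f = g + 2 f$)
$d = \sqrt{863}$ ($d = \sqrt{863 + 0} = \sqrt{863} \approx 29.377$)
$n{\left(O,-8 \right)} d = \left(10 + 2 \left(-8\right)\right) \sqrt{863} = \left(10 - 16\right) \sqrt{863} = - 6 \sqrt{863}$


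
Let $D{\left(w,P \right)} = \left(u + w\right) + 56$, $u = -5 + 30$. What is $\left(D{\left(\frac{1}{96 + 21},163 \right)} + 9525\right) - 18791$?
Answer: $- \frac{1074644}{117} \approx -9185.0$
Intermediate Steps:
$u = 25$
$D{\left(w,P \right)} = 81 + w$ ($D{\left(w,P \right)} = \left(25 + w\right) + 56 = 81 + w$)
$\left(D{\left(\frac{1}{96 + 21},163 \right)} + 9525\right) - 18791 = \left(\left(81 + \frac{1}{96 + 21}\right) + 9525\right) - 18791 = \left(\left(81 + \frac{1}{117}\right) + 9525\right) - 18791 = \left(\frac{9478}{117} + 9525\right) - 18791 = \frac{1123903}{117} - 18791 = - \frac{1074644}{117}$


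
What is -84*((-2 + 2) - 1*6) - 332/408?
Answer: 51325/102 ≈ 503.19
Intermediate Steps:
-84*((-2 + 2) - 1*6) - 332/408 = -84*(0 - 6) - 332*1/408 = -84*(-6) - 83/102 = 504 - 83/102 = 51325/102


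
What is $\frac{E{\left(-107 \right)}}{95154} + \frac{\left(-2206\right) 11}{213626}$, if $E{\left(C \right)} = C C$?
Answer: $\frac{68398555}{10163684202} \approx 0.0067297$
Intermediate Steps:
$E{\left(C \right)} = C^{2}$
$\frac{E{\left(-107 \right)}}{95154} + \frac{\left(-2206\right) 11}{213626} = \frac{\left(-107\right)^{2}}{95154} + \frac{\left(-2206\right) 11}{213626} = 11449 \cdot \frac{1}{95154} - \frac{12133}{106813} = \frac{11449}{95154} - \frac{12133}{106813} = \frac{68398555}{10163684202}$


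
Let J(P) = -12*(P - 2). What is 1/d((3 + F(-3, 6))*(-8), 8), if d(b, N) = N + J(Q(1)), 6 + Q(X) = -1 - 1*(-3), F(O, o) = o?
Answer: 1/80 ≈ 0.012500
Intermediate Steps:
Q(X) = -4 (Q(X) = -6 + (-1 - 1*(-3)) = -6 + (-1 + 3) = -6 + 2 = -4)
J(P) = 24 - 12*P (J(P) = -12*(-2 + P) = 24 - 12*P)
d(b, N) = 72 + N (d(b, N) = N + (24 - 12*(-4)) = N + (24 + 48) = N + 72 = 72 + N)
1/d((3 + F(-3, 6))*(-8), 8) = 1/(72 + 8) = 1/80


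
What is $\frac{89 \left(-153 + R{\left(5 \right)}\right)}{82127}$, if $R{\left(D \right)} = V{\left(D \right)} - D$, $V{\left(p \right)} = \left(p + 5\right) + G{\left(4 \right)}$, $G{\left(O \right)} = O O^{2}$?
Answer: $- \frac{7476}{82127} \approx -0.09103$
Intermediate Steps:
$G{\left(O \right)} = O^{3}$
$V{\left(p \right)} = 69 + p$ ($V{\left(p \right)} = \left(p + 5\right) + 4^{3} = \left(5 + p\right) + 64 = 69 + p$)
$R{\left(D \right)} = 69$ ($R{\left(D \right)} = \left(69 + D\right) - D = 69$)
$\frac{89 \left(-153 + R{\left(5 \right)}\right)}{82127} = \frac{89 \left(-153 + 69\right)}{82127} = 89 \left(-84\right) \frac{1}{82127} = \left(-7476\right) \frac{1}{82127} = - \frac{7476}{82127}$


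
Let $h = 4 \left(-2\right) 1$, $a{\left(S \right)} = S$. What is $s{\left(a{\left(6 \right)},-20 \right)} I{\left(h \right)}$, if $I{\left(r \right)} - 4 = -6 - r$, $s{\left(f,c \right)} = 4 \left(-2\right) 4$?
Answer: $-192$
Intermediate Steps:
$h = -8$ ($h = \left(-8\right) 1 = -8$)
$s{\left(f,c \right)} = -32$ ($s{\left(f,c \right)} = \left(-8\right) 4 = -32$)
$I{\left(r \right)} = -2 - r$ ($I{\left(r \right)} = 4 - \left(6 + r\right) = -2 - r$)
$s{\left(a{\left(6 \right)},-20 \right)} I{\left(h \right)} = - 32 \left(-2 - -8\right) = - 32 \left(-2 + 8\right) = \left(-32\right) 6 = -192$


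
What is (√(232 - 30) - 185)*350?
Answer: -64750 + 350*√202 ≈ -59776.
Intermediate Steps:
(√(232 - 30) - 185)*350 = (√202 - 185)*350 = (-185 + √202)*350 = -64750 + 350*√202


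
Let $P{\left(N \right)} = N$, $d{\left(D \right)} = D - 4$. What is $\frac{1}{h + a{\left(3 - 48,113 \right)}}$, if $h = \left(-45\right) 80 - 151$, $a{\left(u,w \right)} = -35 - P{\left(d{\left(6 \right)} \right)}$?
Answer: $- \frac{1}{3788} \approx -0.00026399$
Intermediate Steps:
$d{\left(D \right)} = -4 + D$
$a{\left(u,w \right)} = -37$ ($a{\left(u,w \right)} = -35 - \left(-4 + 6\right) = -35 - 2 = -37$)
$h = -3751$ ($h = -3600 - 151 = -3751$)
$\frac{1}{h + a{\left(3 - 48,113 \right)}} = \frac{1}{-3751 - 37} = \frac{1}{-3788} = - \frac{1}{3788}$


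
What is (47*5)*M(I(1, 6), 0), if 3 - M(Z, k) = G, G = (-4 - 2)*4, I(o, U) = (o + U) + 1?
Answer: 6345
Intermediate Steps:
I(o, U) = 1 + U + o (I(o, U) = (U + o) + 1 = 1 + U + o)
G = -24 (G = -6*4 = -24)
M(Z, k) = 27 (M(Z, k) = 3 - 1*(-24) = 3 + 24 = 27)
(47*5)*M(I(1, 6), 0) = (47*5)*27 = 235*27 = 6345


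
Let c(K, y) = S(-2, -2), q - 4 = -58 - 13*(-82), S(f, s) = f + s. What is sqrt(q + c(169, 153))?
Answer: 12*sqrt(7) ≈ 31.749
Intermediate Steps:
q = 1012 (q = 4 + (-58 - 13*(-82)) = 4 + (-58 + 1066) = 4 + 1008 = 1012)
c(K, y) = -4 (c(K, y) = -2 - 2 = -4)
sqrt(q + c(169, 153)) = sqrt(1012 - 4) = sqrt(1008) = 12*sqrt(7)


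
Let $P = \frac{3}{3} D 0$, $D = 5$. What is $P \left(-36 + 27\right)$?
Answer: $0$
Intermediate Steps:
$P = 0$ ($P = \frac{3}{3} \cdot 5 \cdot 0 = 3 \cdot \frac{1}{3} \cdot 5 \cdot 0 = 1 \cdot 5 \cdot 0 = 5 \cdot 0 = 0$)
$P \left(-36 + 27\right) = 0 \left(-36 + 27\right) = 0 \left(-9\right) = 0$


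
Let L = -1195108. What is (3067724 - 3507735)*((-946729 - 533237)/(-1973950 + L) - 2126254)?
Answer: 1482445629342748213/1584529 ≈ 9.3558e+11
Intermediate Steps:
(3067724 - 3507735)*((-946729 - 533237)/(-1973950 + L) - 2126254) = (3067724 - 3507735)*((-946729 - 533237)/(-1973950 - 1195108) - 2126254) = -440011*(-1479966/(-3169058) - 2126254) = -440011*(-1479966*(-1/3169058) - 2126254) = -440011*(739983/1584529 - 2126254) = -440011*(-3369110384383/1584529) = 1482445629342748213/1584529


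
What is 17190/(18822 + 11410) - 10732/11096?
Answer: -8356849/20965892 ≈ -0.39859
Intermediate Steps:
17190/(18822 + 11410) - 10732/11096 = 17190/30232 - 10732*1/11096 = 17190*(1/30232) - 2683/2774 = 8595/15116 - 2683/2774 = -8356849/20965892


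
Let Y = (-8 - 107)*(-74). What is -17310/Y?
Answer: -1731/851 ≈ -2.0341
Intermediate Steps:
Y = 8510 (Y = -115*(-74) = 8510)
-17310/Y = -17310/8510 = -17310*1/8510 = -1731/851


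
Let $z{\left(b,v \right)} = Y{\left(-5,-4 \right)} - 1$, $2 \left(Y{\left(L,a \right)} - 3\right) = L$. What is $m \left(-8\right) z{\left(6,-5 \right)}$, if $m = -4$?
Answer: $-16$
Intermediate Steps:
$Y{\left(L,a \right)} = 3 + \frac{L}{2}$
$z{\left(b,v \right)} = - \frac{1}{2}$ ($z{\left(b,v \right)} = \left(3 + \frac{1}{2} \left(-5\right)\right) - 1 = \left(3 - \frac{5}{2}\right) - 1 = \frac{1}{2} - 1 = - \frac{1}{2}$)
$m \left(-8\right) z{\left(6,-5 \right)} = \left(-4\right) \left(-8\right) \left(- \frac{1}{2}\right) = 32 \left(- \frac{1}{2}\right) = -16$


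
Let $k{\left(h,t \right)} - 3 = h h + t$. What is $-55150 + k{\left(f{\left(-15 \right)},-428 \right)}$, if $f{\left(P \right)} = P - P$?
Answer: $-55575$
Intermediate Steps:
$f{\left(P \right)} = 0$
$k{\left(h,t \right)} = 3 + t + h^{2}$ ($k{\left(h,t \right)} = 3 + \left(h h + t\right) = 3 + \left(h^{2} + t\right) = 3 + \left(t + h^{2}\right) = 3 + t + h^{2}$)
$-55150 + k{\left(f{\left(-15 \right)},-428 \right)} = -55150 + \left(3 - 428 + 0^{2}\right) = -55150 + \left(3 - 428 + 0\right) = -55150 - 425 = -55575$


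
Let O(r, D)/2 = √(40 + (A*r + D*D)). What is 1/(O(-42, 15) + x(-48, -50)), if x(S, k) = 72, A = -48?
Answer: -18/985 + √2281/1970 ≈ 0.0059694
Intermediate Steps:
O(r, D) = 2*√(40 + D² - 48*r) (O(r, D) = 2*√(40 + (-48*r + D*D)) = 2*√(40 + (-48*r + D²)) = 2*√(40 + (D² - 48*r)) = 2*√(40 + D² - 48*r))
1/(O(-42, 15) + x(-48, -50)) = 1/(2*√(40 + 15² - 48*(-42)) + 72) = 1/(2*√(40 + 225 + 2016) + 72) = 1/(2*√2281 + 72) = 1/(72 + 2*√2281)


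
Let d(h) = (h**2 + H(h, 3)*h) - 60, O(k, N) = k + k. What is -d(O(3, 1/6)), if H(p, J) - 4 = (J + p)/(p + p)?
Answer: -9/2 ≈ -4.5000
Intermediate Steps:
H(p, J) = 4 + (J + p)/(2*p) (H(p, J) = 4 + (J + p)/(p + p) = 4 + (J + p)/((2*p)) = 4 + (J + p)*(1/(2*p)) = 4 + (J + p)/(2*p))
O(k, N) = 2*k
d(h) = -117/2 + h**2 + 9*h/2 (d(h) = (h**2 + ((3 + 9*h)/(2*h))*h) - 60 = (h**2 + (3/2 + 9*h/2)) - 60 = (3/2 + h**2 + 9*h/2) - 60 = -117/2 + h**2 + 9*h/2)
-d(O(3, 1/6)) = -(-117/2 + (2*3)**2 + 9*(2*3)/2) = -(-117/2 + 6**2 + (9/2)*6) = -(-117/2 + 36 + 27) = -1*9/2 = -9/2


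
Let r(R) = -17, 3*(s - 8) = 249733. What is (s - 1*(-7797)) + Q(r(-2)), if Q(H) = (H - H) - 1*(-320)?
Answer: 274108/3 ≈ 91369.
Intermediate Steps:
s = 249757/3 (s = 8 + (⅓)*249733 = 8 + 249733/3 = 249757/3 ≈ 83252.)
Q(H) = 320 (Q(H) = 0 + 320 = 320)
(s - 1*(-7797)) + Q(r(-2)) = (249757/3 - 1*(-7797)) + 320 = (249757/3 + 7797) + 320 = 273148/3 + 320 = 274108/3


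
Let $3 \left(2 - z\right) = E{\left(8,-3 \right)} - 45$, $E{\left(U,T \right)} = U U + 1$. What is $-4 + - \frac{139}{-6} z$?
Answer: $- \frac{1009}{9} \approx -112.11$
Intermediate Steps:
$E{\left(U,T \right)} = 1 + U^{2}$ ($E{\left(U,T \right)} = U^{2} + 1 = 1 + U^{2}$)
$z = - \frac{14}{3}$ ($z = 2 - \frac{\left(1 + 8^{2}\right) - 45}{3} = 2 - \frac{\left(1 + 64\right) - 45}{3} = 2 - \frac{65 - 45}{3} = 2 - \frac{20}{3} = - \frac{14}{3} \approx -4.6667$)
$-4 + - \frac{139}{-6} z = -4 + - \frac{139}{-6} \left(- \frac{14}{3}\right) = -4 + \left(-139\right) \left(- \frac{1}{6}\right) \left(- \frac{14}{3}\right) = -4 + \frac{139}{6} \left(- \frac{14}{3}\right) = -4 - \frac{973}{9} = - \frac{1009}{9}$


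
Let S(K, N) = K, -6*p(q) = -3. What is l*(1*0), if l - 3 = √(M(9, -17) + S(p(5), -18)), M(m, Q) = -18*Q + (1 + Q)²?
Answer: 0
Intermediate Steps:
p(q) = ½ (p(q) = -⅙*(-3) = ½)
M(m, Q) = (1 + Q)² - 18*Q
l = 3 + 15*√10/2 (l = 3 + √(((1 - 17)² - 18*(-17)) + ½) = 3 + √(((-16)² + 306) + ½) = 3 + √((256 + 306) + ½) = 3 + √(562 + ½) = 3 + √(1125/2) = 3 + 15*√10/2 ≈ 26.717)
l*(1*0) = (3 + 15*√10/2)*(1*0) = (3 + 15*√10/2)*0 = 0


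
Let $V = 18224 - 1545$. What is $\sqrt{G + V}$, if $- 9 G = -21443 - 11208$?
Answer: $\frac{\sqrt{182762}}{3} \approx 142.5$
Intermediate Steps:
$V = 16679$
$G = \frac{32651}{9}$ ($G = - \frac{-21443 - 11208}{9} = \left(- \frac{1}{9}\right) \left(-32651\right) = \frac{32651}{9} \approx 3627.9$)
$\sqrt{G + V} = \sqrt{\frac{32651}{9} + 16679} = \sqrt{\frac{182762}{9}} = \frac{\sqrt{182762}}{3}$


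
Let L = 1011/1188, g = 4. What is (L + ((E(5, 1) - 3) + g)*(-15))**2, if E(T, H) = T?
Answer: 1246301809/156816 ≈ 7947.5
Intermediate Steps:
L = 337/396 (L = 1011*(1/1188) = 337/396 ≈ 0.85101)
(L + ((E(5, 1) - 3) + g)*(-15))**2 = (337/396 + ((5 - 3) + 4)*(-15))**2 = (337/396 + (2 + 4)*(-15))**2 = (337/396 + 6*(-15))**2 = (337/396 - 90)**2 = (-35303/396)**2 = 1246301809/156816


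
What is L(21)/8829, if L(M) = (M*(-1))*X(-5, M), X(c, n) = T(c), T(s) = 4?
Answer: -28/2943 ≈ -0.0095141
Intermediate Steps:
X(c, n) = 4
L(M) = -4*M (L(M) = (M*(-1))*4 = -M*4 = -4*M)
L(21)/8829 = -4*21/8829 = -84*1/8829 = -28/2943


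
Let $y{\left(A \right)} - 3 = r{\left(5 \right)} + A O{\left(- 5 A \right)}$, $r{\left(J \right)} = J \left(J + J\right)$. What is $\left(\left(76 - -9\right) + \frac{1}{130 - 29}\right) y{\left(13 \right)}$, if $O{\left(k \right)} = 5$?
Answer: $\frac{1013148}{101} \approx 10031.0$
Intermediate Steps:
$r{\left(J \right)} = 2 J^{2}$ ($r{\left(J \right)} = J 2 J = 2 J^{2}$)
$y{\left(A \right)} = 53 + 5 A$ ($y{\left(A \right)} = 3 + \left(2 \cdot 5^{2} + A 5\right) = 3 + \left(2 \cdot 25 + 5 A\right) = 3 + \left(50 + 5 A\right) = 53 + 5 A$)
$\left(\left(76 - -9\right) + \frac{1}{130 - 29}\right) y{\left(13 \right)} = \left(\left(76 - -9\right) + \frac{1}{130 - 29}\right) \left(53 + 5 \cdot 13\right) = \left(\left(76 + 9\right) + \frac{1}{101}\right) \left(53 + 65\right) = \left(85 + \frac{1}{101}\right) 118 = \frac{8586}{101} \cdot 118 = \frac{1013148}{101}$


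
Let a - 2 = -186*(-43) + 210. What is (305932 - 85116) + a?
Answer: 229026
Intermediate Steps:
a = 8210 (a = 2 + (-186*(-43) + 210) = 2 + (7998 + 210) = 2 + 8208 = 8210)
(305932 - 85116) + a = (305932 - 85116) + 8210 = 220816 + 8210 = 229026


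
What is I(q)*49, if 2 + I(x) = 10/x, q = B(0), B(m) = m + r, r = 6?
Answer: -49/3 ≈ -16.333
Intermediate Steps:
B(m) = 6 + m (B(m) = m + 6 = 6 + m)
q = 6 (q = 6 + 0 = 6)
I(x) = -2 + 10/x
I(q)*49 = (-2 + 10/6)*49 = (-2 + 10*(⅙))*49 = (-2 + 5/3)*49 = -⅓*49 = -49/3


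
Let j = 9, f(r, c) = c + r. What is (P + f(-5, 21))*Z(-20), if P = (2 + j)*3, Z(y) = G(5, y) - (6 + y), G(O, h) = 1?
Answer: 735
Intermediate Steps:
Z(y) = -5 - y (Z(y) = 1 - (6 + y) = 1 + (-6 - y) = -5 - y)
P = 33 (P = (2 + 9)*3 = 11*3 = 33)
(P + f(-5, 21))*Z(-20) = (33 + (21 - 5))*(-5 - 1*(-20)) = (33 + 16)*(-5 + 20) = 49*15 = 735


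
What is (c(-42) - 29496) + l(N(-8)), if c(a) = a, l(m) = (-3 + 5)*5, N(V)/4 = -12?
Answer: -29528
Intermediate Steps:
N(V) = -48 (N(V) = 4*(-12) = -48)
l(m) = 10 (l(m) = 2*5 = 10)
(c(-42) - 29496) + l(N(-8)) = (-42 - 29496) + 10 = -29538 + 10 = -29528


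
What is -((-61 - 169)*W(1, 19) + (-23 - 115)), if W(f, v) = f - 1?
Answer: 138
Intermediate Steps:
W(f, v) = -1 + f
-((-61 - 169)*W(1, 19) + (-23 - 115)) = -((-61 - 169)*(-1 + 1) + (-23 - 115)) = -(-230*0 - 138) = -(0 - 138) = -1*(-138) = 138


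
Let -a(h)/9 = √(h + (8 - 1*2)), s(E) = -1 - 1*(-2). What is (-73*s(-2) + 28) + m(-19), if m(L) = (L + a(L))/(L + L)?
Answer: -89/2 + 9*I*√13/38 ≈ -44.5 + 0.85395*I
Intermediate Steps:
s(E) = 1 (s(E) = -1 + 2 = 1)
a(h) = -9*√(6 + h) (a(h) = -9*√(h + (8 - 1*2)) = -9*√(h + (8 - 2)) = -9*√(h + 6) = -9*√(6 + h))
m(L) = (L - 9*√(6 + L))/(2*L) (m(L) = (L - 9*√(6 + L))/(L + L) = (L - 9*√(6 + L))/((2*L)) = (L - 9*√(6 + L))*(1/(2*L)) = (L - 9*√(6 + L))/(2*L))
(-73*s(-2) + 28) + m(-19) = (-73*1 + 28) + (½)*(-19 - 9*√(6 - 19))/(-19) = (-73 + 28) + (½)*(-1/19)*(-19 - 9*I*√13) = -45 + (½)*(-1/19)*(-19 - 9*I*√13) = -45 + (½ + 9*I*√13/38) = -89/2 + 9*I*√13/38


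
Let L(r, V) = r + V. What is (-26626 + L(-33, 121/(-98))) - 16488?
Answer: -4228527/98 ≈ -43148.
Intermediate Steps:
L(r, V) = V + r
(-26626 + L(-33, 121/(-98))) - 16488 = (-26626 + (121/(-98) - 33)) - 16488 = (-26626 + (121*(-1/98) - 33)) - 16488 = (-26626 + (-121/98 - 33)) - 16488 = (-26626 - 3355/98) - 16488 = -2612703/98 - 16488 = -4228527/98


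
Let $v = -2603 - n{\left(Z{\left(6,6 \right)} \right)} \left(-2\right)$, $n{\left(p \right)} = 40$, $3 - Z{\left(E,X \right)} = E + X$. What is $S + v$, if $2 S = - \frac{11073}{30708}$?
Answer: $- \frac{51654547}{20472} \approx -2523.2$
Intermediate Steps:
$Z{\left(E,X \right)} = 3 - E - X$ ($Z{\left(E,X \right)} = 3 - \left(E + X\right) = 3 - E - X$)
$S = - \frac{3691}{20472}$ ($S = \frac{\left(-11073\right) \frac{1}{30708}}{2} = \frac{1}{2} \left(- \frac{3691}{10236}\right) = - \frac{3691}{20472} \approx -0.18029$)
$v = -2523$ ($v = -2603 - 40 \left(-2\right) = -2603 - -80 = -2603 + 80 = -2523$)
$S + v = - \frac{3691}{20472} - 2523 = - \frac{51654547}{20472}$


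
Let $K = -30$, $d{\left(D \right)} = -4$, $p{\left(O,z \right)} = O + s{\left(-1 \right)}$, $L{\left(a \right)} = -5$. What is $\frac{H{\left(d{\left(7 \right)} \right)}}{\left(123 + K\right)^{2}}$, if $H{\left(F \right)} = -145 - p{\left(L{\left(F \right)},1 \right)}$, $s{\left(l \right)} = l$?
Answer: $- \frac{139}{8649} \approx -0.016071$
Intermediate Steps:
$p{\left(O,z \right)} = -1 + O$ ($p{\left(O,z \right)} = O - 1 = -1 + O$)
$H{\left(F \right)} = -139$ ($H{\left(F \right)} = -145 - \left(-1 - 5\right) = -145 - -6 = -145 + 6 = -139$)
$\frac{H{\left(d{\left(7 \right)} \right)}}{\left(123 + K\right)^{2}} = - \frac{139}{\left(123 - 30\right)^{2}} = - \frac{139}{93^{2}} = - \frac{139}{8649}$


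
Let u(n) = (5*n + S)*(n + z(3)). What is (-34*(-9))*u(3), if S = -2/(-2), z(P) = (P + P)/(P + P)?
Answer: 19584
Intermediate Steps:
z(P) = 1 (z(P) = (2*P)/((2*P)) = (2*P)*(1/(2*P)) = 1)
S = 1 (S = -2*(-1/2) = 1)
u(n) = (1 + n)*(1 + 5*n) (u(n) = (5*n + 1)*(n + 1) = (1 + 5*n)*(1 + n) = (1 + n)*(1 + 5*n))
(-34*(-9))*u(3) = (-34*(-9))*(1 + 5*3**2 + 6*3) = 306*(1 + 5*9 + 18) = 306*(1 + 45 + 18) = 306*64 = 19584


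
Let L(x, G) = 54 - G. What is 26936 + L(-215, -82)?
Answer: 27072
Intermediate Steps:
26936 + L(-215, -82) = 26936 + (54 - 1*(-82)) = 26936 + (54 + 82) = 26936 + 136 = 27072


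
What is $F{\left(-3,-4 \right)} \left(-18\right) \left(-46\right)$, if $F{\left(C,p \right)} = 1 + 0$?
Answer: $828$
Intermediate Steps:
$F{\left(C,p \right)} = 1$
$F{\left(-3,-4 \right)} \left(-18\right) \left(-46\right) = 1 \left(-18\right) \left(-46\right) = \left(-18\right) \left(-46\right) = 828$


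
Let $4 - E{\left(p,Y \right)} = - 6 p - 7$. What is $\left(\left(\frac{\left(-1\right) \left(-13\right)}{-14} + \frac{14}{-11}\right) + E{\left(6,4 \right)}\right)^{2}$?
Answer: $\frac{47596201}{23716} \approx 2006.9$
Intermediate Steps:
$E{\left(p,Y \right)} = 11 + 6 p$ ($E{\left(p,Y \right)} = 4 - \left(- 6 p - 7\right) = 4 - \left(-7 - 6 p\right) = 4 + \left(7 + 6 p\right) = 11 + 6 p$)
$\left(\left(\frac{\left(-1\right) \left(-13\right)}{-14} + \frac{14}{-11}\right) + E{\left(6,4 \right)}\right)^{2} = \left(\left(\frac{\left(-1\right) \left(-13\right)}{-14} + \frac{14}{-11}\right) + \left(11 + 6 \cdot 6\right)\right)^{2} = \left(\left(13 \left(- \frac{1}{14}\right) + 14 \left(- \frac{1}{11}\right)\right) + \left(11 + 36\right)\right)^{2} = \left(\left(- \frac{13}{14} - \frac{14}{11}\right) + 47\right)^{2} = \left(- \frac{339}{154} + 47\right)^{2} = \left(\frac{6899}{154}\right)^{2} = \frac{47596201}{23716}$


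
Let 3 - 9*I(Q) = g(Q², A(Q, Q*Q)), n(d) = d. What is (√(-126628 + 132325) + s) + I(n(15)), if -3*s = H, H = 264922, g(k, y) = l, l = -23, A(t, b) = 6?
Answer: -794740/9 + 3*√633 ≈ -88229.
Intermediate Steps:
g(k, y) = -23
I(Q) = 26/9 (I(Q) = ⅓ - ⅑*(-23) = ⅓ + 23/9 = 26/9)
s = -264922/3 (s = -⅓*264922 = -264922/3 ≈ -88307.)
(√(-126628 + 132325) + s) + I(n(15)) = (√(-126628 + 132325) - 264922/3) + 26/9 = (√5697 - 264922/3) + 26/9 = (3*√633 - 264922/3) + 26/9 = (-264922/3 + 3*√633) + 26/9 = -794740/9 + 3*√633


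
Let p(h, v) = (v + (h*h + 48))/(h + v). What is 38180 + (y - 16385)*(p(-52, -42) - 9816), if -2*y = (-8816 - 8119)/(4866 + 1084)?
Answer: 2578080658613/15980 ≈ 1.6133e+8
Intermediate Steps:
p(h, v) = (48 + v + h²)/(h + v) (p(h, v) = (v + (h² + 48))/(h + v) = (v + (48 + h²))/(h + v) = (48 + v + h²)/(h + v))
y = 3387/2380 (y = -(-8816 - 8119)/(2*(4866 + 1084)) = -(-16935)/(2*5950) = -½*(-3387/1190) = 3387/2380 ≈ 1.4231)
38180 + (y - 16385)*(p(-52, -42) - 9816) = 38180 + (3387/2380 - 16385)*((48 - 42 + (-52)²)/(-52 - 42) - 9816) = 38180 - 38992913*((48 - 42 + 2704)/(-94) - 9816)/2380 = 38180 - 38992913*(-1/94*2710 - 9816)/2380 = 38180 - 38992913*(-1355/47 - 9816)/2380 = 38180 - 38992913/2380*(-462707/47) = 38180 + 2577470542213/15980 = 2578080658613/15980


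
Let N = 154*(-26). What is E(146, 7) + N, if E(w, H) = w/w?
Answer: -4003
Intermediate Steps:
E(w, H) = 1
N = -4004
E(146, 7) + N = 1 - 4004 = -4003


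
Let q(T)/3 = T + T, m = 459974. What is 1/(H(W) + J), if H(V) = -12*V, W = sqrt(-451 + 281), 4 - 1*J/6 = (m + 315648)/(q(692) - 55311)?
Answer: 8358169837/2740631177644 + 872414427*I*sqrt(170)/2740631177644 ≈ 0.0030497 + 0.0041505*I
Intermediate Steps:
q(T) = 6*T (q(T) = 3*(T + T) = 3*(2*T) = 6*T)
J = 1960516/17053 (J = 24 - 6*(459974 + 315648)/(6*692 - 55311) = 24 - 4653732/(4152 - 55311) = 24 - 4653732/(-51159) = 24 - 4653732*(-1)/51159 = 24 - 6*(-775622/51159) = 24 + 1551244/17053 = 1960516/17053 ≈ 114.97)
W = I*sqrt(170) (W = sqrt(-170) = I*sqrt(170) ≈ 13.038*I)
1/(H(W) + J) = 1/(-12*I*sqrt(170) + 1960516/17053) = 1/(1960516/17053 - 12*I*sqrt(170))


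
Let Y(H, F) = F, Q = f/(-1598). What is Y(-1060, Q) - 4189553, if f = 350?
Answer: -3347453022/799 ≈ -4.1896e+6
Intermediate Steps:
Q = -175/799 (Q = 350/(-1598) = 350*(-1/1598) = -175/799 ≈ -0.21902)
Y(-1060, Q) - 4189553 = -175/799 - 4189553 = -3347453022/799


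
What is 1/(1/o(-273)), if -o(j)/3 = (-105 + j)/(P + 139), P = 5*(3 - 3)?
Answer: 1134/139 ≈ 8.1583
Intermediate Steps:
P = 0 (P = 5*0 = 0)
o(j) = 315/139 - 3*j/139 (o(j) = -3*(-105 + j)/(0 + 139) = -3*(-105 + j)/139 = -3*(-105/139 + j/139) = 315/139 - 3*j/139)
1/(1/o(-273)) = 1/(1/(315/139 - 3/139*(-273))) = 1/(1/(315/139 + 819/139)) = 1/(1/(1134/139)) = 1/(139/1134) = 1134/139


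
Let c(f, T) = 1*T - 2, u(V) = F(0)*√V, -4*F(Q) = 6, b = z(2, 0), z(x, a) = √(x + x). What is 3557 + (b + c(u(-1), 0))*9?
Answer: 3557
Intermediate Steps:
z(x, a) = √2*√x (z(x, a) = √(2*x) = √2*√x)
b = 2 (b = √2*√2 = 2)
F(Q) = -3/2 (F(Q) = -¼*6 = -3/2)
u(V) = -3*√V/2
c(f, T) = -2 + T (c(f, T) = T - 2 = -2 + T)
3557 + (b + c(u(-1), 0))*9 = 3557 + (2 + (-2 + 0))*9 = 3557 + (2 - 2)*9 = 3557 + 0*9 = 3557 + 0 = 3557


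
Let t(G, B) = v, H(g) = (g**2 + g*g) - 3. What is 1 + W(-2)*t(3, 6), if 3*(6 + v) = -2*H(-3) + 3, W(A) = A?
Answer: 31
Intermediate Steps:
H(g) = -3 + 2*g**2 (H(g) = (g**2 + g**2) - 3 = 2*g**2 - 3 = -3 + 2*g**2)
v = -15 (v = -6 + (-2*(-3 + 2*(-3)**2) + 3)/3 = -6 + (-2*(-3 + 2*9) + 3)/3 = -6 + (-2*(-3 + 18) + 3)/3 = -6 + (-2*15 + 3)/3 = -6 + (-30 + 3)/3 = -6 + (1/3)*(-27) = -6 - 9 = -15)
t(G, B) = -15
1 + W(-2)*t(3, 6) = 1 - 2*(-15) = 1 + 30 = 31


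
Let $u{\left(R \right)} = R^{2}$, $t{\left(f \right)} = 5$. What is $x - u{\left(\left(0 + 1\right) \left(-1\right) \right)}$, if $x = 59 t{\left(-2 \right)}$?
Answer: $294$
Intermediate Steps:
$x = 295$ ($x = 59 \cdot 5 = 295$)
$x - u{\left(\left(0 + 1\right) \left(-1\right) \right)} = 295 - \left(\left(0 + 1\right) \left(-1\right)\right)^{2} = 295 - \left(1 \left(-1\right)\right)^{2} = 295 - \left(-1\right)^{2} = 295 - 1 = 294$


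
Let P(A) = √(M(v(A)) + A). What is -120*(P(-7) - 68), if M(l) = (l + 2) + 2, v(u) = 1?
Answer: 8160 - 120*I*√2 ≈ 8160.0 - 169.71*I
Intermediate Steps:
M(l) = 4 + l (M(l) = (2 + l) + 2 = 4 + l)
P(A) = √(5 + A) (P(A) = √((4 + 1) + A) = √(5 + A))
-120*(P(-7) - 68) = -120*(√(5 - 7) - 68) = -120*(√(-2) - 68) = -120*(I*√2 - 68) = -120*(-68 + I*√2) = 8160 - 120*I*√2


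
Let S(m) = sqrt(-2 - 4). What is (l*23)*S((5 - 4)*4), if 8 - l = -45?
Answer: 1219*I*sqrt(6) ≈ 2985.9*I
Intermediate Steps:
l = 53 (l = 8 - 1*(-45) = 8 + 45 = 53)
S(m) = I*sqrt(6) (S(m) = sqrt(-6) = I*sqrt(6))
(l*23)*S((5 - 4)*4) = (53*23)*(I*sqrt(6)) = 1219*(I*sqrt(6)) = 1219*I*sqrt(6)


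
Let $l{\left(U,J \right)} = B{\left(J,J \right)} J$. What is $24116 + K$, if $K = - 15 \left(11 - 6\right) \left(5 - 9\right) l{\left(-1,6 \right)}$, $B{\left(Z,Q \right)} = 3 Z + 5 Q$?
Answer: $110516$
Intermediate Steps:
$l{\left(U,J \right)} = 8 J^{2}$ ($l{\left(U,J \right)} = \left(3 J + 5 J\right) J = 8 J J = 8 J^{2}$)
$K = 86400$ ($K = - 15 \left(11 - 6\right) \left(5 - 9\right) 8 \cdot 6^{2} = - 15 \cdot 5 \left(-4\right) 8 \cdot 36 = \left(-15\right) \left(-20\right) 288 = 300 \cdot 288 = 86400$)
$24116 + K = 24116 + 86400 = 110516$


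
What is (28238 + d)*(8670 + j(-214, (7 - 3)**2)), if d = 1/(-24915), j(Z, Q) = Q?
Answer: 6111033293534/24915 ≈ 2.4528e+8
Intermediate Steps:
d = -1/24915 ≈ -4.0136e-5
(28238 + d)*(8670 + j(-214, (7 - 3)**2)) = (28238 - 1/24915)*(8670 + (7 - 3)**2) = 703549769*(8670 + 4**2)/24915 = 703549769*(8670 + 16)/24915 = (703549769/24915)*8686 = 6111033293534/24915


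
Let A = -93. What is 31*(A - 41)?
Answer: -4154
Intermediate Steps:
31*(A - 41) = 31*(-93 - 41) = 31*(-134) = -4154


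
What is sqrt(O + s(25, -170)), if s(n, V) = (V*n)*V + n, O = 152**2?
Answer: sqrt(745629) ≈ 863.50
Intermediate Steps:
O = 23104
s(n, V) = n + n*V**2 (s(n, V) = n*V**2 + n = n + n*V**2)
sqrt(O + s(25, -170)) = sqrt(23104 + 25*(1 + (-170)**2)) = sqrt(23104 + 25*(1 + 28900)) = sqrt(23104 + 25*28901) = sqrt(23104 + 722525) = sqrt(745629)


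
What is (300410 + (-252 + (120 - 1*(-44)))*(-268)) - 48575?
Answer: 275419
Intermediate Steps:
(300410 + (-252 + (120 - 1*(-44)))*(-268)) - 48575 = (300410 + (-252 + (120 + 44))*(-268)) - 48575 = (300410 + (-252 + 164)*(-268)) - 48575 = (300410 - 88*(-268)) - 48575 = (300410 + 23584) - 48575 = 323994 - 48575 = 275419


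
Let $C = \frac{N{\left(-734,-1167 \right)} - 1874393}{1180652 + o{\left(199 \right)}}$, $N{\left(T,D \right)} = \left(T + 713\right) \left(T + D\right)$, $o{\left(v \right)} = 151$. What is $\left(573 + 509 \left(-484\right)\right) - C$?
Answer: $- \frac{290219469277}{1180803} \approx -2.4578 \cdot 10^{5}$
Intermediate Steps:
$N{\left(T,D \right)} = \left(713 + T\right) \left(D + T\right)$
$C = - \frac{1834472}{1180803}$ ($C = \frac{\left(\left(-734\right)^{2} + 713 \left(-1167\right) + 713 \left(-734\right) - -856578\right) - 1874393}{1180652 + 151} = \frac{\left(538756 - 832071 - 523342 + 856578\right) - 1874393}{1180803} = \left(39921 - 1874393\right) \frac{1}{1180803} = \left(-1834472\right) \frac{1}{1180803} = - \frac{1834472}{1180803} \approx -1.5536$)
$\left(573 + 509 \left(-484\right)\right) - C = \left(573 + 509 \left(-484\right)\right) - - \frac{1834472}{1180803} = \left(573 - 246356\right) + \frac{1834472}{1180803} = -245783 + \frac{1834472}{1180803} = - \frac{290219469277}{1180803}$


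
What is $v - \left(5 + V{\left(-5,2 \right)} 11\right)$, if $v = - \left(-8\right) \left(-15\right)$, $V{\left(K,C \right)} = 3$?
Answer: $-158$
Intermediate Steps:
$v = -120$ ($v = \left(-1\right) 120 = -120$)
$v - \left(5 + V{\left(-5,2 \right)} 11\right) = -120 - \left(5 + 3 \cdot 11\right) = -120 - \left(5 + 33\right) = -120 - 38 = -158$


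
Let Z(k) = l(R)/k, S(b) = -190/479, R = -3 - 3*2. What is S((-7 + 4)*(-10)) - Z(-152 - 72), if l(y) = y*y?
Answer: -3761/107296 ≈ -0.035053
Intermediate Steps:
R = -9 (R = -3 - 6 = -9)
l(y) = y**2
S(b) = -190/479 (S(b) = -190*1/479 = -190/479)
Z(k) = 81/k (Z(k) = (-9)**2/k = 81/k)
S((-7 + 4)*(-10)) - Z(-152 - 72) = -190/479 - 81/(-152 - 72) = -190/479 - 81/(-224) = -190/479 - 81*(-1)/224 = -190/479 - 1*(-81/224) = -190/479 + 81/224 = -3761/107296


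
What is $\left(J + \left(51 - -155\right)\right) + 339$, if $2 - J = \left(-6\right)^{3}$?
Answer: $763$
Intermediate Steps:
$J = 218$ ($J = 2 - \left(-6\right)^{3} = 2 - -216 = 2 + 216 = 218$)
$\left(J + \left(51 - -155\right)\right) + 339 = \left(218 + \left(51 - -155\right)\right) + 339 = \left(218 + \left(51 + 155\right)\right) + 339 = \left(218 + 206\right) + 339 = 424 + 339 = 763$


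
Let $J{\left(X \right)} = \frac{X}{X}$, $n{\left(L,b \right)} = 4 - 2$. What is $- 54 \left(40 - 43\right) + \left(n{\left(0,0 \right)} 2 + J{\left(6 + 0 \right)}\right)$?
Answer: $167$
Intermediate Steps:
$n{\left(L,b \right)} = 2$
$J{\left(X \right)} = 1$
$- 54 \left(40 - 43\right) + \left(n{\left(0,0 \right)} 2 + J{\left(6 + 0 \right)}\right) = - 54 \left(40 - 43\right) + \left(2 \cdot 2 + 1\right) = - 54 \left(40 - 43\right) + \left(4 + 1\right) = \left(-54\right) \left(-3\right) + 5 = 162 + 5 = 167$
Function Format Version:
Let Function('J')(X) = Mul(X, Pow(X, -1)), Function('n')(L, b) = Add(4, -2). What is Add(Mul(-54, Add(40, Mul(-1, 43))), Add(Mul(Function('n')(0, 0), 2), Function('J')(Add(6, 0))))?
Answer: 167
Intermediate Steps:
Function('n')(L, b) = 2
Function('J')(X) = 1
Add(Mul(-54, Add(40, Mul(-1, 43))), Add(Mul(Function('n')(0, 0), 2), Function('J')(Add(6, 0)))) = Add(Mul(-54, Add(40, Mul(-1, 43))), Add(Mul(2, 2), 1)) = Add(Mul(-54, Add(40, -43)), Add(4, 1)) = Add(Mul(-54, -3), 5) = Add(162, 5) = 167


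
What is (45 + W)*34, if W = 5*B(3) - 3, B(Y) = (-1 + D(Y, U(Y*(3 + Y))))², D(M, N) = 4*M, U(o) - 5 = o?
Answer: 21998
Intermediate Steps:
U(o) = 5 + o
B(Y) = (-1 + 4*Y)²
W = 602 (W = 5*(-1 + 4*3)² - 3 = 5*(-1 + 12)² - 3 = 5*11² - 3 = 5*121 - 3 = 605 - 3 = 602)
(45 + W)*34 = (45 + 602)*34 = 647*34 = 21998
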